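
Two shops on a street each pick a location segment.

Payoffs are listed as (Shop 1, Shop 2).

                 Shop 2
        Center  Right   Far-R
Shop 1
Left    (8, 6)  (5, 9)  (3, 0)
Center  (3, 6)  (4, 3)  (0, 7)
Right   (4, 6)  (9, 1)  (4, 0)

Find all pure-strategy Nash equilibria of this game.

none

Shop 1 against Center: payoffs 8, 3, 4 → best response Left.
Shop 1 against Right: payoffs 5, 4, 9 → best response Right.
Shop 1 against Far-R: payoffs 3, 0, 4 → best response Right.
Shop 2 against Left: payoffs 6, 9, 0 → best response Right.
Shop 2 against Center: payoffs 6, 3, 7 → best response Far-R.
Shop 2 against Right: payoffs 6, 1, 0 → best response Center.
No profile is a mutual best response for all players.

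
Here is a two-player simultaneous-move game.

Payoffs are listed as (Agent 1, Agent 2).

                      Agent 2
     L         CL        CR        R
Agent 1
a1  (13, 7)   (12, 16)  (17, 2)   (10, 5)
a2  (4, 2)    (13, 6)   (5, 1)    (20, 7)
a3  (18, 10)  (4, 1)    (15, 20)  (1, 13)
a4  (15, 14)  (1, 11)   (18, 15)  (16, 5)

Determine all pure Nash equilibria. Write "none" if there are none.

The pure Nash equilibria are (a2, R); (a4, CR).

Check each profile: it is a Nash equilibrium iff no player can strictly gain by switching unilaterally.
(a1, L): Agent 1 can switch to a3 (13 → 18). Not NE.
(a1, CL): Agent 1 can switch to a2 (12 → 13). Not NE.
(a1, CR): Agent 1 can switch to a4 (17 → 18). Not NE.
(a1, R): Agent 1 can switch to a2 (10 → 20). Not NE.
(a2, L): Agent 1 can switch to a1 (4 → 13). Not NE.
(a2, CL): Agent 2 can switch to R (6 → 7). Not NE.
(a2, CR): Agent 1 can switch to a1 (5 → 17). Not NE.
(a2, R): Agent 1 gets 20, best alternative 16; Agent 2 gets 7, best alternative 6. No profitable deviation — NE.
(a3, L): Agent 2 can switch to CR (10 → 20). Not NE.
(a4, CR): Agent 1 gets 18, best alternative 17; Agent 2 gets 15, best alternative 14. No profitable deviation — NE.
(The remaining 6 profiles each have a profitable deviation by the same check.)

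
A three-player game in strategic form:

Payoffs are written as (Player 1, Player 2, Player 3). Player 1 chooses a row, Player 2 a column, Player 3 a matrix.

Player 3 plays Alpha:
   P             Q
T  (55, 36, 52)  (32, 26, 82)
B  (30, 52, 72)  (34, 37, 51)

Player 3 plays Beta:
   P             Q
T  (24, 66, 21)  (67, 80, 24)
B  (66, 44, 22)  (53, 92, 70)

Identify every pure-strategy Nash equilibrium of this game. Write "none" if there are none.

The unique pure-strategy Nash equilibrium is (T, P, Alpha).

Player 1 against (P, Alpha): payoffs 55, 30 → best response T.
Player 1 against (P, Beta): payoffs 24, 66 → best response B.
Player 1 against (Q, Alpha): payoffs 32, 34 → best response B.
Player 1 against (Q, Beta): payoffs 67, 53 → best response T.
Player 2 against (T, Alpha): payoffs 36, 26 → best response P.
Player 2 against (T, Beta): payoffs 66, 80 → best response Q.
Player 2 against (B, Alpha): payoffs 52, 37 → best response P.
Player 2 against (B, Beta): payoffs 44, 92 → best response Q.
Player 3 against (T, P): payoffs 52, 21 → best response Alpha.
Player 3 against (T, Q): payoffs 82, 24 → best response Alpha.
Player 3 against (B, P): payoffs 72, 22 → best response Alpha.
Player 3 against (B, Q): payoffs 51, 70 → best response Beta.
Mutual best responses: (T, P, Alpha).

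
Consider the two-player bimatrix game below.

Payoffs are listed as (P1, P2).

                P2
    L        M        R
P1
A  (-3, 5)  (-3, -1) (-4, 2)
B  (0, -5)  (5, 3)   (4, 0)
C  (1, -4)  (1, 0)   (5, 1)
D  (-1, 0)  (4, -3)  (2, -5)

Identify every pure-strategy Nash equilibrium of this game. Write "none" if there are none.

For each player, find the best response to each opponent profile; mutual best responses are the pure NE.
P1 against L: payoffs -3, 0, 1, -1 → best response C.
P1 against M: payoffs -3, 5, 1, 4 → best response B.
P1 against R: payoffs -4, 4, 5, 2 → best response C.
P2 against A: payoffs 5, -1, 2 → best response L.
P2 against B: payoffs -5, 3, 0 → best response M.
P2 against C: payoffs -4, 0, 1 → best response R.
P2 against D: payoffs 0, -3, -5 → best response L.
Mutual best responses: (B, M); (C, R).

Pure-strategy Nash equilibria: (B, M), (C, R)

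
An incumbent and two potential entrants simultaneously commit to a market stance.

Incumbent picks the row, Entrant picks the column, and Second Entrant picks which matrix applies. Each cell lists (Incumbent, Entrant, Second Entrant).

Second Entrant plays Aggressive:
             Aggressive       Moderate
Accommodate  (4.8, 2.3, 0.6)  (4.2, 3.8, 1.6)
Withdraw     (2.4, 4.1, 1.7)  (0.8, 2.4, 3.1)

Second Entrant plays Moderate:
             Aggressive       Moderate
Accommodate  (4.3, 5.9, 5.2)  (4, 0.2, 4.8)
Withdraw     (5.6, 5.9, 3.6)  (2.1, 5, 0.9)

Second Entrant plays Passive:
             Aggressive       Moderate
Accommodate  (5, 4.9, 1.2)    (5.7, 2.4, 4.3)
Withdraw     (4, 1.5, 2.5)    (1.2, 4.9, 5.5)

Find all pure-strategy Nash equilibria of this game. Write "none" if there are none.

The unique pure-strategy Nash equilibrium is (Withdraw, Aggressive, Moderate).

(Accommodate, Aggressive, Aggressive): Entrant can switch to Moderate (2.3 → 3.8). Not NE.
(Accommodate, Aggressive, Moderate): Incumbent can switch to Withdraw (4.3 → 5.6). Not NE.
(Accommodate, Aggressive, Passive): Second Entrant can switch to Moderate (1.2 → 5.2). Not NE.
(Accommodate, Moderate, Aggressive): Second Entrant can switch to Moderate (1.6 → 4.8). Not NE.
(Accommodate, Moderate, Moderate): Entrant can switch to Aggressive (0.2 → 5.9). Not NE.
(Accommodate, Moderate, Passive): Entrant can switch to Aggressive (2.4 → 4.9). Not NE.
(Withdraw, Aggressive, Moderate): Incumbent gets 5.6, best alternative 4.3; Entrant gets 5.9, best alternative 5; Second Entrant gets 3.6, best alternative 2.5. No profitable deviation — NE.
(The remaining 5 profiles each have a profitable deviation by the same check.)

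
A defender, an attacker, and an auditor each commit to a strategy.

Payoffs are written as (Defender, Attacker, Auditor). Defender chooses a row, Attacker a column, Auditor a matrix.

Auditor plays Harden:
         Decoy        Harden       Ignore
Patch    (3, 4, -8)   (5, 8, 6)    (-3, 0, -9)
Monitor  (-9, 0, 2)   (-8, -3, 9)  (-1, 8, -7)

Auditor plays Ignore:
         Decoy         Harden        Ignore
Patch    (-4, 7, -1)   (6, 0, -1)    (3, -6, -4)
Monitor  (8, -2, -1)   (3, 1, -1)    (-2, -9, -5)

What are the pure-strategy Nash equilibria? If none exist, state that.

For each player, find the best response to each opponent profile; mutual best responses are the pure NE.
Defender against (Decoy, Harden): payoffs 3, -9 → best response Patch.
Defender against (Decoy, Ignore): payoffs -4, 8 → best response Monitor.
Defender against (Harden, Harden): payoffs 5, -8 → best response Patch.
Defender against (Harden, Ignore): payoffs 6, 3 → best response Patch.
Defender against (Ignore, Harden): payoffs -3, -1 → best response Monitor.
Defender against (Ignore, Ignore): payoffs 3, -2 → best response Patch.
Attacker against (Patch, Harden): payoffs 4, 8, 0 → best response Harden.
Attacker against (Patch, Ignore): payoffs 7, 0, -6 → best response Decoy.
Attacker against (Monitor, Harden): payoffs 0, -3, 8 → best response Ignore.
Attacker against (Monitor, Ignore): payoffs -2, 1, -9 → best response Harden.
Auditor against (Patch, Decoy): payoffs -8, -1 → best response Ignore.
Auditor against (Patch, Harden): payoffs 6, -1 → best response Harden.
Auditor against (Patch, Ignore): payoffs -9, -4 → best response Ignore.
Auditor against (Monitor, Decoy): payoffs 2, -1 → best response Harden.
Auditor against (Monitor, Harden): payoffs 9, -1 → best response Harden.
Auditor against (Monitor, Ignore): payoffs -7, -5 → best response Ignore.
Mutual best responses: (Patch, Harden, Harden).

(Patch, Harden, Harden)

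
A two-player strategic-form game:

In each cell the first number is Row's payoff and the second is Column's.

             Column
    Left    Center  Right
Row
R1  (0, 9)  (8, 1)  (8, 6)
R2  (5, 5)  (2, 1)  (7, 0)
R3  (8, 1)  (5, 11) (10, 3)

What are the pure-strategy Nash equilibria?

No pure-strategy Nash equilibrium.

(R1, Left): Row can switch to R2 (0 → 5). Not NE.
(R1, Center): Column can switch to Left (1 → 9). Not NE.
(R1, Right): Row can switch to R3 (8 → 10). Not NE.
(R2, Left): Row can switch to R3 (5 → 8). Not NE.
(R2, Center): Row can switch to R1 (2 → 8). Not NE.
(R2, Right): Row can switch to R1 (7 → 8). Not NE.
(R3, Left): Column can switch to Center (1 → 11). Not NE.
(R3, Center): Row can switch to R1 (5 → 8). Not NE.
(R3, Right): Column can switch to Center (3 → 11). Not NE.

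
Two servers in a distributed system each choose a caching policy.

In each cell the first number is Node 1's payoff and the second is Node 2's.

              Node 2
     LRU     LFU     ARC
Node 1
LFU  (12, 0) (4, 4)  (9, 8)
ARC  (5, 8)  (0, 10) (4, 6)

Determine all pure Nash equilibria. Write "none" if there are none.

For each strategy profile, look for a profitable unilateral deviation.
(LFU, LRU): Node 2 can switch to LFU (0 → 4). Not NE.
(LFU, LFU): Node 2 can switch to ARC (4 → 8). Not NE.
(LFU, ARC): Node 1 gets 9, best alternative 4; Node 2 gets 8, best alternative 4. No profitable deviation — NE.
(ARC, LRU): Node 1 can switch to LFU (5 → 12). Not NE.
(ARC, LFU): Node 1 can switch to LFU (0 → 4). Not NE.
(ARC, ARC): Node 1 can switch to LFU (4 → 9). Not NE.

Pure NE: (LFU, ARC)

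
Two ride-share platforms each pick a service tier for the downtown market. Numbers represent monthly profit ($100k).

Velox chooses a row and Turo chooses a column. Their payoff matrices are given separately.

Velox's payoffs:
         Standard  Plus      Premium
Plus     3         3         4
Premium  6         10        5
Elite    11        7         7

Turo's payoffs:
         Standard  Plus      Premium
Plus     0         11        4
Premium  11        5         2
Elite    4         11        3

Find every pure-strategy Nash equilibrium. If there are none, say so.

Mark each player's best response to every combination of opponents' strategies; a profile where every player is best-responding is a pure Nash equilibrium.
Velox against Standard: payoffs 3, 6, 11 → best response Elite.
Velox against Plus: payoffs 3, 10, 7 → best response Premium.
Velox against Premium: payoffs 4, 5, 7 → best response Elite.
Turo against Plus: payoffs 0, 11, 4 → best response Plus.
Turo against Premium: payoffs 11, 5, 2 → best response Standard.
Turo against Elite: payoffs 4, 11, 3 → best response Plus.
No profile is a mutual best response for all players.

There is no pure-strategy Nash equilibrium.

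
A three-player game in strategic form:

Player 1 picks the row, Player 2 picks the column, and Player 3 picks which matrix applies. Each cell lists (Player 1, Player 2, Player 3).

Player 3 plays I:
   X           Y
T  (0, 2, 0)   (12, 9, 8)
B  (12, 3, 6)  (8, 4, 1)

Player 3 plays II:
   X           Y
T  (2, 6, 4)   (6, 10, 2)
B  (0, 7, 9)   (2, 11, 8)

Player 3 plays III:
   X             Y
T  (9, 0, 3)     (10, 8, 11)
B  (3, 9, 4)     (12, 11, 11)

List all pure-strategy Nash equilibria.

Pure NE: (B, Y, III)

Player 1 against (X, I): payoffs 0, 12 → best response B.
Player 1 against (X, II): payoffs 2, 0 → best response T.
Player 1 against (X, III): payoffs 9, 3 → best response T.
Player 1 against (Y, I): payoffs 12, 8 → best response T.
Player 1 against (Y, II): payoffs 6, 2 → best response T.
Player 1 against (Y, III): payoffs 10, 12 → best response B.
Player 2 against (T, I): payoffs 2, 9 → best response Y.
Player 2 against (T, II): payoffs 6, 10 → best response Y.
Player 2 against (T, III): payoffs 0, 8 → best response Y.
Player 2 against (B, I): payoffs 3, 4 → best response Y.
Player 2 against (B, II): payoffs 7, 11 → best response Y.
Player 2 against (B, III): payoffs 9, 11 → best response Y.
Player 3 against (T, X): payoffs 0, 4, 3 → best response II.
Player 3 against (T, Y): payoffs 8, 2, 11 → best response III.
Player 3 against (B, X): payoffs 6, 9, 4 → best response II.
Player 3 against (B, Y): payoffs 1, 8, 11 → best response III.
Mutual best responses: (B, Y, III).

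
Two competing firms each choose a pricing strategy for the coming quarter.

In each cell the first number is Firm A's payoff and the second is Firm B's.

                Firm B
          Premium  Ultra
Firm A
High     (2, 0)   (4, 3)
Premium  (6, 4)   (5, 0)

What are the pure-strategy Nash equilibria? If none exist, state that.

Firm A against Premium: payoffs 2, 6 → best response Premium.
Firm A against Ultra: payoffs 4, 5 → best response Premium.
Firm B against High: payoffs 0, 3 → best response Ultra.
Firm B against Premium: payoffs 4, 0 → best response Premium.
Mutual best responses: (Premium, Premium).

Pure NE: (Premium, Premium)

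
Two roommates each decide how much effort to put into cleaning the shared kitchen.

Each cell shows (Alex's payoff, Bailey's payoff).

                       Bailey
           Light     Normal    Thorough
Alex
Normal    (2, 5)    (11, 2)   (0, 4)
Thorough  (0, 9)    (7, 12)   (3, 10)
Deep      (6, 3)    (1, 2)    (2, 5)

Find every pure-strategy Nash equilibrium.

No pure-strategy Nash equilibrium.

Alex against Light: payoffs 2, 0, 6 → best response Deep.
Alex against Normal: payoffs 11, 7, 1 → best response Normal.
Alex against Thorough: payoffs 0, 3, 2 → best response Thorough.
Bailey against Normal: payoffs 5, 2, 4 → best response Light.
Bailey against Thorough: payoffs 9, 12, 10 → best response Normal.
Bailey against Deep: payoffs 3, 2, 5 → best response Thorough.
No profile is a mutual best response for all players.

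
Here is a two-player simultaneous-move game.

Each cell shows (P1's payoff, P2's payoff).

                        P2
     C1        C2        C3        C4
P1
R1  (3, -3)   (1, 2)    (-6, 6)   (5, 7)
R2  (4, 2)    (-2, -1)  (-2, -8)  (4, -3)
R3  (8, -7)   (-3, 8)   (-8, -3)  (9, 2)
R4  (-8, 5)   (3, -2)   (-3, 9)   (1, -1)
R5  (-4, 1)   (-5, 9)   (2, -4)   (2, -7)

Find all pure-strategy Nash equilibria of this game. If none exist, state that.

none

Mark each player's best response to every combination of opponents' strategies; a profile where every player is best-responding is a pure Nash equilibrium.
P1 against C1: payoffs 3, 4, 8, -8, -4 → best response R3.
P1 against C2: payoffs 1, -2, -3, 3, -5 → best response R4.
P1 against C3: payoffs -6, -2, -8, -3, 2 → best response R5.
P1 against C4: payoffs 5, 4, 9, 1, 2 → best response R3.
P2 against R1: payoffs -3, 2, 6, 7 → best response C4.
P2 against R2: payoffs 2, -1, -8, -3 → best response C1.
P2 against R3: payoffs -7, 8, -3, 2 → best response C2.
P2 against R4: payoffs 5, -2, 9, -1 → best response C3.
P2 against R5: payoffs 1, 9, -4, -7 → best response C2.
No profile is a mutual best response for all players.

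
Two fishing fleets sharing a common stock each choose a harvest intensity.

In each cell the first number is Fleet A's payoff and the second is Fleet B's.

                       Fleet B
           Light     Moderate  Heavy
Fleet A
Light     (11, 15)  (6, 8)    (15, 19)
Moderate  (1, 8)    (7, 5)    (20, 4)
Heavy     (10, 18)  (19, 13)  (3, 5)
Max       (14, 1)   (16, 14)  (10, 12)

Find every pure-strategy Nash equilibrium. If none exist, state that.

This game has no pure Nash equilibrium.

(Light, Light): Fleet A can switch to Max (11 → 14). Not NE.
(Light, Moderate): Fleet A can switch to Moderate (6 → 7). Not NE.
(Light, Heavy): Fleet A can switch to Moderate (15 → 20). Not NE.
(Moderate, Light): Fleet A can switch to Light (1 → 11). Not NE.
(Moderate, Moderate): Fleet A can switch to Heavy (7 → 19). Not NE.
(Moderate, Heavy): Fleet B can switch to Light (4 → 8). Not NE.
(Heavy, Light): Fleet A can switch to Light (10 → 11). Not NE.
(Heavy, Moderate): Fleet B can switch to Light (13 → 18). Not NE.
(Heavy, Heavy): Fleet A can switch to Light (3 → 15). Not NE.
(Max, Light): Fleet B can switch to Moderate (1 → 14). Not NE.
(Max, Moderate): Fleet A can switch to Heavy (16 → 19). Not NE.
(Max, Heavy): Fleet A can switch to Light (10 → 15). Not NE.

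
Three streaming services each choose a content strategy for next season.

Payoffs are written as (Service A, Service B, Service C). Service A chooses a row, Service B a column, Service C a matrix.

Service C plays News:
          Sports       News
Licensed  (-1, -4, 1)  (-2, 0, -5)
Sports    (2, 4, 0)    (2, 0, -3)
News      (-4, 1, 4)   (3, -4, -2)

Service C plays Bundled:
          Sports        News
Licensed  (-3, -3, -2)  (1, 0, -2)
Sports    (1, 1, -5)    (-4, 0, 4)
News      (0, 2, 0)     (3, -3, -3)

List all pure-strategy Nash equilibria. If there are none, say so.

Pure NE: (Sports, Sports, News)

For each strategy profile, look for a profitable unilateral deviation.
(Licensed, Sports, News): Service A can switch to Sports (-1 → 2). Not NE.
(Licensed, Sports, Bundled): Service A can switch to Sports (-3 → 1). Not NE.
(Licensed, News, News): Service A can switch to Sports (-2 → 2). Not NE.
(Licensed, News, Bundled): Service A can switch to News (1 → 3). Not NE.
(Sports, Sports, News): Service A gets 2, best alternative -1; Service B gets 4, best alternative 0; Service C gets 0, best alternative -5. No profitable deviation — NE.
(Sports, Sports, Bundled): Service C can switch to News (-5 → 0). Not NE.
(Sports, News, News): Service A can switch to News (2 → 3). Not NE.
(Sports, News, Bundled): Service A can switch to Licensed (-4 → 1). Not NE.
(News, Sports, News): Service A can switch to Licensed (-4 → -1). Not NE.
(The remaining 3 profiles each have a profitable deviation by the same check.)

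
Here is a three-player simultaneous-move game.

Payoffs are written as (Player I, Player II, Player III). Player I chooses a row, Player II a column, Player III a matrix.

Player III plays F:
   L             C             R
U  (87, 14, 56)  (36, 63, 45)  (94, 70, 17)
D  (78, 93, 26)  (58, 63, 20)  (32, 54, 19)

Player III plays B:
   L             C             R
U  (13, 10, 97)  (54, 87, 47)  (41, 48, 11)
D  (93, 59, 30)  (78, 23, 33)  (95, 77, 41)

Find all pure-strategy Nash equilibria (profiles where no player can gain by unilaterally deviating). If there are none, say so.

The pure Nash equilibria are (U, R, F); (D, R, B).

Player I against (L, F): payoffs 87, 78 → best response U.
Player I against (L, B): payoffs 13, 93 → best response D.
Player I against (C, F): payoffs 36, 58 → best response D.
Player I against (C, B): payoffs 54, 78 → best response D.
Player I against (R, F): payoffs 94, 32 → best response U.
Player I against (R, B): payoffs 41, 95 → best response D.
Player II against (U, F): payoffs 14, 63, 70 → best response R.
Player II against (U, B): payoffs 10, 87, 48 → best response C.
Player II against (D, F): payoffs 93, 63, 54 → best response L.
Player II against (D, B): payoffs 59, 23, 77 → best response R.
Player III against (U, L): payoffs 56, 97 → best response B.
Player III against (U, C): payoffs 45, 47 → best response B.
Player III against (U, R): payoffs 17, 11 → best response F.
Player III against (D, L): payoffs 26, 30 → best response B.
Player III against (D, C): payoffs 20, 33 → best response B.
Player III against (D, R): payoffs 19, 41 → best response B.
Mutual best responses: (U, R, F); (D, R, B).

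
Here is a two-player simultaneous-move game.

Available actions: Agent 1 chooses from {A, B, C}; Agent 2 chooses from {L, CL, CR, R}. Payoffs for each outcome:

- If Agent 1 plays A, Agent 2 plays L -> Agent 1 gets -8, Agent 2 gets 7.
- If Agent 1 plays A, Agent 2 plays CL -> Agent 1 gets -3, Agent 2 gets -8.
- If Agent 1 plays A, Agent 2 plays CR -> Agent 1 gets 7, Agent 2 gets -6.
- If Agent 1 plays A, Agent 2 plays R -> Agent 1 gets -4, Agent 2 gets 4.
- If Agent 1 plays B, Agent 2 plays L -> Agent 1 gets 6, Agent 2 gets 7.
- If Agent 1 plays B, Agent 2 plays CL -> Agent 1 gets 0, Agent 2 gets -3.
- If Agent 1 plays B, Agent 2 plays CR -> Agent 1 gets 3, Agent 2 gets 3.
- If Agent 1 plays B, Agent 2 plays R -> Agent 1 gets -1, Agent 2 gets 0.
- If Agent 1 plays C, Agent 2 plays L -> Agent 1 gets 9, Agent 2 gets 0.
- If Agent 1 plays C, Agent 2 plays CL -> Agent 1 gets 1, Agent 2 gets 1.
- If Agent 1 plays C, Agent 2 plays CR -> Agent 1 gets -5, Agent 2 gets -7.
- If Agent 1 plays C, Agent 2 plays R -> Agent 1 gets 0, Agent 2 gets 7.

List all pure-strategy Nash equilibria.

The unique pure-strategy Nash equilibrium is (C, R).

Agent 1 against L: payoffs -8, 6, 9 → best response C.
Agent 1 against CL: payoffs -3, 0, 1 → best response C.
Agent 1 against CR: payoffs 7, 3, -5 → best response A.
Agent 1 against R: payoffs -4, -1, 0 → best response C.
Agent 2 against A: payoffs 7, -8, -6, 4 → best response L.
Agent 2 against B: payoffs 7, -3, 3, 0 → best response L.
Agent 2 against C: payoffs 0, 1, -7, 7 → best response R.
Mutual best responses: (C, R).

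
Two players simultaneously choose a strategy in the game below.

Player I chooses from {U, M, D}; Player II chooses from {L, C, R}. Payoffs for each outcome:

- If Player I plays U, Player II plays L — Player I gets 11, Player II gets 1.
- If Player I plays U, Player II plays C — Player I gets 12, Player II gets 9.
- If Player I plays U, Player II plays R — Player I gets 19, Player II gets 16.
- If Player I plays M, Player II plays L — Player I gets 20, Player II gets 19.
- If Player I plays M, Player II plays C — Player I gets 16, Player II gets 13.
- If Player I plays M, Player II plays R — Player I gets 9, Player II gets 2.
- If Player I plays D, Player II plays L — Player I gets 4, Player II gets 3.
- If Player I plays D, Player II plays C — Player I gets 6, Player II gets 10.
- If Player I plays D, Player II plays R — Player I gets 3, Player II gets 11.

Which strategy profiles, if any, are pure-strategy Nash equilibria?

The pure Nash equilibria are (U, R), (M, L).

Mark each player's best response to every combination of opponents' strategies; a profile where every player is best-responding is a pure Nash equilibrium.
Player I against L: payoffs 11, 20, 4 → best response M.
Player I against C: payoffs 12, 16, 6 → best response M.
Player I against R: payoffs 19, 9, 3 → best response U.
Player II against U: payoffs 1, 9, 16 → best response R.
Player II against M: payoffs 19, 13, 2 → best response L.
Player II against D: payoffs 3, 10, 11 → best response R.
Mutual best responses: (U, R); (M, L).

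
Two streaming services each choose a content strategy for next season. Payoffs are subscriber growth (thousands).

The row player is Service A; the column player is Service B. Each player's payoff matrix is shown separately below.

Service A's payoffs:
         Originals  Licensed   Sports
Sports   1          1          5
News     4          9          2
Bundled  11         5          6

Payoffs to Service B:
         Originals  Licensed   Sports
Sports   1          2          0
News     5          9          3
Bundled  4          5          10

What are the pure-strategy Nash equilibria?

The pure Nash equilibria are (News, Licensed) and (Bundled, Sports).

Service A against Originals: payoffs 1, 4, 11 → best response Bundled.
Service A against Licensed: payoffs 1, 9, 5 → best response News.
Service A against Sports: payoffs 5, 2, 6 → best response Bundled.
Service B against Sports: payoffs 1, 2, 0 → best response Licensed.
Service B against News: payoffs 5, 9, 3 → best response Licensed.
Service B against Bundled: payoffs 4, 5, 10 → best response Sports.
Mutual best responses: (News, Licensed); (Bundled, Sports).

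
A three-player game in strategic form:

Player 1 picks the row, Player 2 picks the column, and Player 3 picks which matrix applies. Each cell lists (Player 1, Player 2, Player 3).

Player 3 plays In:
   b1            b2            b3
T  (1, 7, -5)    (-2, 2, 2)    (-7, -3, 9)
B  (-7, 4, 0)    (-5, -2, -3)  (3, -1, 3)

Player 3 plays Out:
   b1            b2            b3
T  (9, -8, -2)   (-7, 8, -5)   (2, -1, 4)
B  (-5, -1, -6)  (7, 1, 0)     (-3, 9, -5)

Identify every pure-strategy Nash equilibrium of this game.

This game has no pure Nash equilibrium.

(T, b1, In): Player 3 can switch to Out (-5 → -2). Not NE.
(T, b1, Out): Player 2 can switch to b2 (-8 → 8). Not NE.
(T, b2, In): Player 2 can switch to b1 (2 → 7). Not NE.
(T, b2, Out): Player 1 can switch to B (-7 → 7). Not NE.
(T, b3, In): Player 1 can switch to B (-7 → 3). Not NE.
(T, b3, Out): Player 2 can switch to b2 (-1 → 8). Not NE.
(B, b1, In): Player 1 can switch to T (-7 → 1). Not NE.
(B, b1, Out): Player 1 can switch to T (-5 → 9). Not NE.
(B, b2, In): Player 1 can switch to T (-5 → -2). Not NE.
(B, b2, Out): Player 2 can switch to b3 (1 → 9). Not NE.
(B, b3, In): Player 2 can switch to b1 (-1 → 4). Not NE.
(B, b3, Out): Player 1 can switch to T (-3 → 2). Not NE.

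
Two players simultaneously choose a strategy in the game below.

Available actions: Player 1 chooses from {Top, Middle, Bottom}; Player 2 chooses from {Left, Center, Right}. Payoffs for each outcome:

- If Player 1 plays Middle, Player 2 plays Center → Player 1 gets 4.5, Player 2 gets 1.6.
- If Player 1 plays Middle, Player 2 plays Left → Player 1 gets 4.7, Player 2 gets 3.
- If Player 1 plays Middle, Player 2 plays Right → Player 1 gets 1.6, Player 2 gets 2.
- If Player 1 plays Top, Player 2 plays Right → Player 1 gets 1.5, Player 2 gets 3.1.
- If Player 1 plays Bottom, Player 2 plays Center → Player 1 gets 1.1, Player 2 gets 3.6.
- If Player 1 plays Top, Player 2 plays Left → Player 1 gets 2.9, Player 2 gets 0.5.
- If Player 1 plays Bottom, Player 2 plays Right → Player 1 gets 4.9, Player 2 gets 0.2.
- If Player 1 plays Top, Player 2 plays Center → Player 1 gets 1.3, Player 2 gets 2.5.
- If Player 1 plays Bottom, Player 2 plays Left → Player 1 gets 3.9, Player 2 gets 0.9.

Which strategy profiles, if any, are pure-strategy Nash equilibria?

Pure NE: (Middle, Left)

For each strategy profile, look for a profitable unilateral deviation.
(Top, Left): Player 1 can switch to Middle (2.9 → 4.7). Not NE.
(Top, Center): Player 1 can switch to Middle (1.3 → 4.5). Not NE.
(Top, Right): Player 1 can switch to Middle (1.5 → 1.6). Not NE.
(Middle, Left): Player 1 gets 4.7, best alternative 3.9; Player 2 gets 3, best alternative 2. No profitable deviation — NE.
(Middle, Center): Player 2 can switch to Left (1.6 → 3). Not NE.
(Middle, Right): Player 1 can switch to Bottom (1.6 → 4.9). Not NE.
(Bottom, Left): Player 1 can switch to Middle (3.9 → 4.7). Not NE.
(The remaining 2 profiles each have a profitable deviation by the same check.)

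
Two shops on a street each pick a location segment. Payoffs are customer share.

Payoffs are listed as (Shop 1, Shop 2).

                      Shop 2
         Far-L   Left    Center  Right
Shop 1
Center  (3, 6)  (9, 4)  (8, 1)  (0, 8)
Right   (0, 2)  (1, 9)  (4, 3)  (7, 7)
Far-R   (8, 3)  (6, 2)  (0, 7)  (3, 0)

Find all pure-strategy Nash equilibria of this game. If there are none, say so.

No pure-strategy Nash equilibrium.

Shop 1 against Far-L: payoffs 3, 0, 8 → best response Far-R.
Shop 1 against Left: payoffs 9, 1, 6 → best response Center.
Shop 1 against Center: payoffs 8, 4, 0 → best response Center.
Shop 1 against Right: payoffs 0, 7, 3 → best response Right.
Shop 2 against Center: payoffs 6, 4, 1, 8 → best response Right.
Shop 2 against Right: payoffs 2, 9, 3, 7 → best response Left.
Shop 2 against Far-R: payoffs 3, 2, 7, 0 → best response Center.
No profile is a mutual best response for all players.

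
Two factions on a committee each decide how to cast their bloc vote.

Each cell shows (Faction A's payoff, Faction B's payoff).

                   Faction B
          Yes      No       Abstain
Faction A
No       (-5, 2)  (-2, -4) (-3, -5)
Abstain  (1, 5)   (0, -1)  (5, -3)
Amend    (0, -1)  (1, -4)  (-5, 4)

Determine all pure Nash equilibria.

Pure NE: (Abstain, Yes)

Faction A against Yes: payoffs -5, 1, 0 → best response Abstain.
Faction A against No: payoffs -2, 0, 1 → best response Amend.
Faction A against Abstain: payoffs -3, 5, -5 → best response Abstain.
Faction B against No: payoffs 2, -4, -5 → best response Yes.
Faction B against Abstain: payoffs 5, -1, -3 → best response Yes.
Faction B against Amend: payoffs -1, -4, 4 → best response Abstain.
Mutual best responses: (Abstain, Yes).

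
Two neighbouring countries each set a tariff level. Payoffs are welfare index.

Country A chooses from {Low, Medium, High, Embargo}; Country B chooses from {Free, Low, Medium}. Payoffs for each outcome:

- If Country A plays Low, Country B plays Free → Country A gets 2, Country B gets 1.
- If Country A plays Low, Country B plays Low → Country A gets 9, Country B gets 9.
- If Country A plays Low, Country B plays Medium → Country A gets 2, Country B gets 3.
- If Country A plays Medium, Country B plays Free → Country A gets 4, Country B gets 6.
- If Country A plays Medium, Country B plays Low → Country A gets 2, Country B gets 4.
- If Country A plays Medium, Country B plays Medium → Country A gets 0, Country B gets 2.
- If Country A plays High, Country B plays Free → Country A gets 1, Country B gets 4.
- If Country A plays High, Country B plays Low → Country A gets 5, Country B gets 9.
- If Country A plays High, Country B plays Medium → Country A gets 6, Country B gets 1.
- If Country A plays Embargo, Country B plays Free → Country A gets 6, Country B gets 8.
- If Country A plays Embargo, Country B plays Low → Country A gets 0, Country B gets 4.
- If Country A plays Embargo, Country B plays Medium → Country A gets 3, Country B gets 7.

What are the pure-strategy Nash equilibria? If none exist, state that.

Pure-strategy Nash equilibria: (Low, Low), (Embargo, Free)

Country A against Free: payoffs 2, 4, 1, 6 → best response Embargo.
Country A against Low: payoffs 9, 2, 5, 0 → best response Low.
Country A against Medium: payoffs 2, 0, 6, 3 → best response High.
Country B against Low: payoffs 1, 9, 3 → best response Low.
Country B against Medium: payoffs 6, 4, 2 → best response Free.
Country B against High: payoffs 4, 9, 1 → best response Low.
Country B against Embargo: payoffs 8, 4, 7 → best response Free.
Mutual best responses: (Low, Low); (Embargo, Free).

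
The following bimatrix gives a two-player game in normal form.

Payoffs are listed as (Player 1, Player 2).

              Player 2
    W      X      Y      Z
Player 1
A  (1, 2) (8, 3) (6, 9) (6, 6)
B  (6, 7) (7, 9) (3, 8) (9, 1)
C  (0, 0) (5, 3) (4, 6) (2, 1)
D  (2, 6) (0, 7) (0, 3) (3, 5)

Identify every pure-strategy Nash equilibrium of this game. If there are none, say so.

Mark each player's best response to every combination of opponents' strategies; a profile where every player is best-responding is a pure Nash equilibrium.
Player 1 against W: payoffs 1, 6, 0, 2 → best response B.
Player 1 against X: payoffs 8, 7, 5, 0 → best response A.
Player 1 against Y: payoffs 6, 3, 4, 0 → best response A.
Player 1 against Z: payoffs 6, 9, 2, 3 → best response B.
Player 2 against A: payoffs 2, 3, 9, 6 → best response Y.
Player 2 against B: payoffs 7, 9, 8, 1 → best response X.
Player 2 against C: payoffs 0, 3, 6, 1 → best response Y.
Player 2 against D: payoffs 6, 7, 3, 5 → best response X.
Mutual best responses: (A, Y).

(A, Y)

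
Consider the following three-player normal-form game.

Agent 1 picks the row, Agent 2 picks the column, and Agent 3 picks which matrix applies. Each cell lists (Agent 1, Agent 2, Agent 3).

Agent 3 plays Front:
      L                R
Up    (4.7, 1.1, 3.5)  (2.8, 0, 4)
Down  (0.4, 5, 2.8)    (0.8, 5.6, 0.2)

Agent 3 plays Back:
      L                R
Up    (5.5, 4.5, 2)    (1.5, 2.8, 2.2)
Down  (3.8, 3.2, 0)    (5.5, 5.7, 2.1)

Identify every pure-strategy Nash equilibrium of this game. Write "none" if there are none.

For each player, find the best response to each opponent profile; mutual best responses are the pure NE.
Agent 1 against (L, Front): payoffs 4.7, 0.4 → best response Up.
Agent 1 against (L, Back): payoffs 5.5, 3.8 → best response Up.
Agent 1 against (R, Front): payoffs 2.8, 0.8 → best response Up.
Agent 1 against (R, Back): payoffs 1.5, 5.5 → best response Down.
Agent 2 against (Up, Front): payoffs 1.1, 0 → best response L.
Agent 2 against (Up, Back): payoffs 4.5, 2.8 → best response L.
Agent 2 against (Down, Front): payoffs 5, 5.6 → best response R.
Agent 2 against (Down, Back): payoffs 3.2, 5.7 → best response R.
Agent 3 against (Up, L): payoffs 3.5, 2 → best response Front.
Agent 3 against (Up, R): payoffs 4, 2.2 → best response Front.
Agent 3 against (Down, L): payoffs 2.8, 0 → best response Front.
Agent 3 against (Down, R): payoffs 0.2, 2.1 → best response Back.
Mutual best responses: (Up, L, Front); (Down, R, Back).

Pure-strategy Nash equilibria: (Up, L, Front), (Down, R, Back)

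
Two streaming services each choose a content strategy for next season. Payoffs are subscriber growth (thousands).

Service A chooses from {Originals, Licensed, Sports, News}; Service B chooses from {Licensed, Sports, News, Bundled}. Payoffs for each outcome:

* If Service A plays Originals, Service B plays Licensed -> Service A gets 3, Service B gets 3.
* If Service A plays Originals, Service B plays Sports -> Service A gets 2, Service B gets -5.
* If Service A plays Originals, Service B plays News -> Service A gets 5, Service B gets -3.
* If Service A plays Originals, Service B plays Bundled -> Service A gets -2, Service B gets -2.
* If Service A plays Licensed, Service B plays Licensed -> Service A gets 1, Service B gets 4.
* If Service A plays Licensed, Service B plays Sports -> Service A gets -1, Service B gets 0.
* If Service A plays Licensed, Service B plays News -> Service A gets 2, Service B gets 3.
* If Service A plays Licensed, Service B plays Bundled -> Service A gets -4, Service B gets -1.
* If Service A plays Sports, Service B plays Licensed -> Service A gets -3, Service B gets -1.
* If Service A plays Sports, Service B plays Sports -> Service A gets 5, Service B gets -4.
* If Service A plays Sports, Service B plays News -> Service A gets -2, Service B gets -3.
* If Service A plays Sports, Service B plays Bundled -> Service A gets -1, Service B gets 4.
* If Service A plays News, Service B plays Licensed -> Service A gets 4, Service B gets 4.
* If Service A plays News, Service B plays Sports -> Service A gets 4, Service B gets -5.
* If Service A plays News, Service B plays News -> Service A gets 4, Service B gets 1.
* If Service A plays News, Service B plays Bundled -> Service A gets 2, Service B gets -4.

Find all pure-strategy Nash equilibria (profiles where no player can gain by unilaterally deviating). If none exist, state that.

Pure NE: (News, Licensed)

Mark each player's best response to every combination of opponents' strategies; a profile where every player is best-responding is a pure Nash equilibrium.
Service A against Licensed: payoffs 3, 1, -3, 4 → best response News.
Service A against Sports: payoffs 2, -1, 5, 4 → best response Sports.
Service A against News: payoffs 5, 2, -2, 4 → best response Originals.
Service A against Bundled: payoffs -2, -4, -1, 2 → best response News.
Service B against Originals: payoffs 3, -5, -3, -2 → best response Licensed.
Service B against Licensed: payoffs 4, 0, 3, -1 → best response Licensed.
Service B against Sports: payoffs -1, -4, -3, 4 → best response Bundled.
Service B against News: payoffs 4, -5, 1, -4 → best response Licensed.
Mutual best responses: (News, Licensed).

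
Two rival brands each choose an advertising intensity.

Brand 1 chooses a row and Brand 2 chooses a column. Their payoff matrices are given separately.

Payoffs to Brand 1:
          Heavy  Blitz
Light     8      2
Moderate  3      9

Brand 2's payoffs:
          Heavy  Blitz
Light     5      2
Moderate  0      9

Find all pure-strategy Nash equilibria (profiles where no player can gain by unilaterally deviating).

The pure Nash equilibria are (Light, Heavy) and (Moderate, Blitz).

Check each profile: it is a Nash equilibrium iff no player can strictly gain by switching unilaterally.
(Light, Heavy): Brand 1 gets 8, best alternative 3; Brand 2 gets 5, best alternative 2. No profitable deviation — NE.
(Light, Blitz): Brand 1 can switch to Moderate (2 → 9). Not NE.
(Moderate, Heavy): Brand 1 can switch to Light (3 → 8). Not NE.
(Moderate, Blitz): Brand 1 gets 9, best alternative 2; Brand 2 gets 9, best alternative 0. No profitable deviation — NE.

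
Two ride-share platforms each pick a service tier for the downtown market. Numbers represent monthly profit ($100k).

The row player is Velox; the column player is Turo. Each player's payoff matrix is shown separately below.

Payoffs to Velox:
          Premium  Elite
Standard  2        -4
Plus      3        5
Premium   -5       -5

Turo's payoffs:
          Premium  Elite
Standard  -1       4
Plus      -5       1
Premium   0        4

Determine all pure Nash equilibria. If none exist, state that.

Velox against Premium: payoffs 2, 3, -5 → best response Plus.
Velox against Elite: payoffs -4, 5, -5 → best response Plus.
Turo against Standard: payoffs -1, 4 → best response Elite.
Turo against Plus: payoffs -5, 1 → best response Elite.
Turo against Premium: payoffs 0, 4 → best response Elite.
Mutual best responses: (Plus, Elite).

Pure NE: (Plus, Elite)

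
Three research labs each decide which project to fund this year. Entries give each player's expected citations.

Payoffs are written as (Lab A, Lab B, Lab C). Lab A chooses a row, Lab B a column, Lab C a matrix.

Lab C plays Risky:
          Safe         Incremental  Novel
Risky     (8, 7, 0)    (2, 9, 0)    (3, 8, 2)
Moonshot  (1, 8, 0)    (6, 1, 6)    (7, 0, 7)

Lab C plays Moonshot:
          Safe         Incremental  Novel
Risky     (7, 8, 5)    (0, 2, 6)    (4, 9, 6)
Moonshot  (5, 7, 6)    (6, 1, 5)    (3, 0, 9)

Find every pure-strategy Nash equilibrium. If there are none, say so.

(Risky, Safe, Risky): Lab B can switch to Incremental (7 → 9). Not NE.
(Risky, Safe, Moonshot): Lab B can switch to Novel (8 → 9). Not NE.
(Risky, Incremental, Risky): Lab A can switch to Moonshot (2 → 6). Not NE.
(Risky, Incremental, Moonshot): Lab A can switch to Moonshot (0 → 6). Not NE.
(Risky, Novel, Risky): Lab A can switch to Moonshot (3 → 7). Not NE.
(Risky, Novel, Moonshot): Lab A gets 4, best alternative 3; Lab B gets 9, best alternative 8; Lab C gets 6, best alternative 2. No profitable deviation — NE.
(Moonshot, Safe, Risky): Lab A can switch to Risky (1 → 8). Not NE.
(The remaining 5 profiles each have a profitable deviation by the same check.)

(Risky, Novel, Moonshot)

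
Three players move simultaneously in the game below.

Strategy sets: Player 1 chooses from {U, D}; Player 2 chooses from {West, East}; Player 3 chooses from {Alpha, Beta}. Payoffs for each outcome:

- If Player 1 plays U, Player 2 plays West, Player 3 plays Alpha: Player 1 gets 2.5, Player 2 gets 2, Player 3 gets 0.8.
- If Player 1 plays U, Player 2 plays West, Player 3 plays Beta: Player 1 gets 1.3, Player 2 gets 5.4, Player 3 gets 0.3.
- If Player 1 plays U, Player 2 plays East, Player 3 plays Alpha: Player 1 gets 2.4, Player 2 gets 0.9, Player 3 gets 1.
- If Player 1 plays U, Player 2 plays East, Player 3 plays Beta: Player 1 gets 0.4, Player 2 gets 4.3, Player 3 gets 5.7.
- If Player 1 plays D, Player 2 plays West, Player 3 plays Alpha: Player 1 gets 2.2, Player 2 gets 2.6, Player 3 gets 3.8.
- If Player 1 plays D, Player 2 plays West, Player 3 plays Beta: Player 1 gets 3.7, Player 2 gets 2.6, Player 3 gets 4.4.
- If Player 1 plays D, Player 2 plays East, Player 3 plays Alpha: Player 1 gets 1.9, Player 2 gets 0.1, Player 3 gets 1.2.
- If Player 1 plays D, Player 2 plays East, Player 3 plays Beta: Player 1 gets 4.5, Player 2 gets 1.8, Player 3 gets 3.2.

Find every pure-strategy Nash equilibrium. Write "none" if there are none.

The pure Nash equilibria are (U, West, Alpha); (D, West, Beta).

(U, West, Alpha): Player 1 gets 2.5, best alternative 2.2; Player 2 gets 2, best alternative 0.9; Player 3 gets 0.8, best alternative 0.3. No profitable deviation — NE.
(U, West, Beta): Player 1 can switch to D (1.3 → 3.7). Not NE.
(U, East, Alpha): Player 2 can switch to West (0.9 → 2). Not NE.
(U, East, Beta): Player 1 can switch to D (0.4 → 4.5). Not NE.
(D, West, Alpha): Player 1 can switch to U (2.2 → 2.5). Not NE.
(D, West, Beta): Player 1 gets 3.7, best alternative 1.3; Player 2 gets 2.6, best alternative 1.8; Player 3 gets 4.4, best alternative 3.8. No profitable deviation — NE.
(D, East, Alpha): Player 1 can switch to U (1.9 → 2.4). Not NE.
(D, East, Beta): Player 2 can switch to West (1.8 → 2.6). Not NE.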